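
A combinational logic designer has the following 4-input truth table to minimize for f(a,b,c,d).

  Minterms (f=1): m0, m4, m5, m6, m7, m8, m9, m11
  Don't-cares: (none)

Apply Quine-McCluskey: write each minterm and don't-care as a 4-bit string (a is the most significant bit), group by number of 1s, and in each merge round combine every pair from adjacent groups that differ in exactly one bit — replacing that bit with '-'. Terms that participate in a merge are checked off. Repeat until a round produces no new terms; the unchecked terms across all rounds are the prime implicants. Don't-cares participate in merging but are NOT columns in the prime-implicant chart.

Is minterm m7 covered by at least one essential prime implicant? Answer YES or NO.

YES

[col 0] 0000*, 0100*, 0101*, 0110*, 0111*, 1000*, 1001*, 1011*
[col 1] -000, 0-00, 01-0*, 01-1*, 010-*, 011-*, 10-1, 100-
[col 2] 01--
Prime implicants: -000, 0-00, 01--, 10-1, 100-
PI chart (minterm → PIs covering it):
  0 | -000,0-00
  4 | 0-00,01--
  5 | 01--  (sole → essential)
  6 | 01--  (sole → essential)
  7 | 01--  (sole → essential)
  8 | -000,100-
  9 | 10-1,100-
  11 | 10-1  (sole → essential)
Essential prime implicants: 01--, 10-1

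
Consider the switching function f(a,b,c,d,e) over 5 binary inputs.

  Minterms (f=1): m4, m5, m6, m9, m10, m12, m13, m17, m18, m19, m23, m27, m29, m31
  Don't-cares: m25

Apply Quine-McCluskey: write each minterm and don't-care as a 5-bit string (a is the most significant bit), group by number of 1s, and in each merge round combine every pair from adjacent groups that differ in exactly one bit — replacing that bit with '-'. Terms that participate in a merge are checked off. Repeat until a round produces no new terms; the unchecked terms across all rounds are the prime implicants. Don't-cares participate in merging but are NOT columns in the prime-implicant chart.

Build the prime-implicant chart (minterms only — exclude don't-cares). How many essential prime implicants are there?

7

size-2^0 implicants → 00100(✓)  00101(✓)  00110(✓)  01001(✓)  01010  01100(✓)  01101(✓)  10001(✓)  10010(✓)  10011(✓)  10111(✓)  11001(✓)  11011(✓)  11101(✓)  11111(✓)
size-2^1 implicants → -1001(✓)  -1101(✓)  0-100(✓)  0-101(✓)  001-0  0010-(✓)  01-01(✓)  0110-(✓)  1-001(✓)  1-011(✓)  1-111(✓)  10-11(✓)  100-1(✓)  1001-  11-01(✓)  11-11(✓)  110-1(✓)  111-1(✓)
size-2^2 implicants → -1-01  0-10-  1--11  1-0-1  11--1
Unchecked terms (primes): -1-01, 0-10-, 001-0, 01010, 1--11, 1-0-1, 1001-, 11--1
Minterm coverage:
  m4 ⊆ 0-10-,001-0
  m5 ⊆ 0-10- [E]
  m6 ⊆ 001-0 [E]
  m9 ⊆ -1-01 [E]
  m10 ⊆ 01010 [E]
  m12 ⊆ 0-10- [E]
  m13 ⊆ -1-01,0-10-
  m17 ⊆ 1-0-1 [E]
  m18 ⊆ 1001- [E]
  m19 ⊆ 1--11,1-0-1,1001-
  m23 ⊆ 1--11 [E]
  m27 ⊆ 1--11,1-0-1,11--1
  m29 ⊆ -1-01,11--1
  m31 ⊆ 1--11,11--1
E = {-1-01, 0-10-, 001-0, 01010, 1--11, 1-0-1, 1001-}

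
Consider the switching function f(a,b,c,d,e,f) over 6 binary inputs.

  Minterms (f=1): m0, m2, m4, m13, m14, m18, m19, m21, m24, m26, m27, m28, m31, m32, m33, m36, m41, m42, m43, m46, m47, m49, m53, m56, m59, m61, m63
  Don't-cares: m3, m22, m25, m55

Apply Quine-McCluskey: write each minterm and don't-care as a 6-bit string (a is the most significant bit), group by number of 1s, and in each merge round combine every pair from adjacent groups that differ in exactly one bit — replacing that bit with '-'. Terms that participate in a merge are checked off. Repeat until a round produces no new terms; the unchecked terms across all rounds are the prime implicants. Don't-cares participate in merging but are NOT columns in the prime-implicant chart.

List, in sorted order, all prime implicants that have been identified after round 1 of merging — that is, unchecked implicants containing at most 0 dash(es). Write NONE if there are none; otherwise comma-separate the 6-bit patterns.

001101

[col 0] 000000*, 000010*, 000011*, 000100*, 001101, 001110*, 010010*, 010011*, 010101*, 010110*, 011000*, 011001*, 011010*, 011011*, 011100*, 011111*, 100000*, 100001*, 100100*, 101001*, 101010*, 101011*, 101110*, 101111*, 110001*, 110101*, 110111*, 111000*, 111011*, 111101*, 111111*
[col 1] -00000*, -00100*, -01110, -10101, -11000, -11011*, -11111*, 0-0010*, 0-0011*, 000-00*, 0000-0, 00001-*, 01-010*, 01-011*, 010-10, 01001-*, 011-00, 011-11*, 0110-0*, 0110-1*, 01100-*, 01101-*, 1-0001, 1-1011*, 1-1111*, 10-001, 100-00*, 10000-, 101-10*, 101-11*, 1010-1, 10101-*, 10111-*, 11-101*, 11-111*, 110-01, 1101-1*, 111-11*, 1111-1*
[col 2] -00-00, -11-11, 0-001-, 01-01-, 0110--, 1-1-11, 101-1-, 11-1-1
Prime implicants: -00-00, -01110, -10101, -11-11, -11000, 0-001-, 0000-0, 001101, 01-01-, 010-10, 011-00, 0110--, 1-0001, 1-1-11, 10-001, 10000-, 101-1-, 1010-1, 11-1-1, 110-01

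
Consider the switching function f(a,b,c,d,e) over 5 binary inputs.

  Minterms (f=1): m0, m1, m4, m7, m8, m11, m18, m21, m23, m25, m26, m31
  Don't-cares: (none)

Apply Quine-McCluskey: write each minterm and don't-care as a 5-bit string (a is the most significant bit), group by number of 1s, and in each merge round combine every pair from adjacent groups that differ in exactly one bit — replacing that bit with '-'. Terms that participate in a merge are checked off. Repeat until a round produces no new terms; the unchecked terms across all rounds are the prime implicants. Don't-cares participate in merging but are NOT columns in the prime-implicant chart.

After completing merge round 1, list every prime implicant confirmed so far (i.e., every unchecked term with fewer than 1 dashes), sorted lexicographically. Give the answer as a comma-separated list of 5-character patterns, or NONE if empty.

size-2^0 implicants → 00000(✓)  00001(✓)  00100(✓)  00111(✓)  01000(✓)  01011  10010(✓)  10101(✓)  10111(✓)  11001  11010(✓)  11111(✓)
size-2^1 implicants → -0111  0-000  00-00  0000-  1-010  1-111  101-1
Unchecked terms (primes): -0111, 0-000, 00-00, 0000-, 01011, 1-010, 1-111, 101-1, 11001

01011, 11001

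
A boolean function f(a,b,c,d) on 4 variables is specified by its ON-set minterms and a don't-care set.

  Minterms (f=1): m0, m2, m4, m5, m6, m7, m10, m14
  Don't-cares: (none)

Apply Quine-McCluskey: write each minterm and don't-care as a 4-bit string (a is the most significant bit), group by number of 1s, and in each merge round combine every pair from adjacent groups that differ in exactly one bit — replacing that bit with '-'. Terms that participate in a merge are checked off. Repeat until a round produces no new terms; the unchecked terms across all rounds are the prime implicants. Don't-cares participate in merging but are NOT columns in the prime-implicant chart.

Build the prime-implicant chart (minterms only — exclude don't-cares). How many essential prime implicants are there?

3

[col 0] 0000*, 0010*, 0100*, 0101*, 0110*, 0111*, 1010*, 1110*
[col 1] -010*, -110*, 0-00*, 0-10*, 00-0*, 01-0*, 01-1*, 010-*, 011-*, 1-10*
[col 2] --10, 0--0, 01--
Prime implicants: --10, 0--0, 01--
PI chart (minterm → PIs covering it):
  0 | 0--0  (sole → essential)
  2 | --10,0--0
  4 | 0--0,01--
  5 | 01--  (sole → essential)
  6 | --10,0--0,01--
  7 | 01--  (sole → essential)
  10 | --10  (sole → essential)
  14 | --10  (sole → essential)
Essential prime implicants: --10, 0--0, 01--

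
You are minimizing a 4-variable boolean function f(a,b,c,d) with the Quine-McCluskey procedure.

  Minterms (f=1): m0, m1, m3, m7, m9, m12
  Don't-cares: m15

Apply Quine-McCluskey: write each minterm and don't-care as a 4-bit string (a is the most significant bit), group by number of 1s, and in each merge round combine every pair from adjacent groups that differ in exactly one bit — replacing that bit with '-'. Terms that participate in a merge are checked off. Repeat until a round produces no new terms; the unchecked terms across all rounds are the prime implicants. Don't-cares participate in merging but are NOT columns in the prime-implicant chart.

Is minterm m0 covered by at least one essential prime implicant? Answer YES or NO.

YES

Round 0: 0000✓ 0001✓ 0011✓ 0111✓ 1001✓ 1100 1111✓
Round 1: -001 -111 0-11 00-1 000-
PIs = {-001, -111, 0-11, 00-1, 000-, 1100}
Coverage chart:
  m0: 000- ←essential
  m1: -001,00-1,000-
  m3: 0-11,00-1
  m7: -111,0-11
  m9: -001 ←essential
  m12: 1100 ←essential
Essential: -001, 000-, 1100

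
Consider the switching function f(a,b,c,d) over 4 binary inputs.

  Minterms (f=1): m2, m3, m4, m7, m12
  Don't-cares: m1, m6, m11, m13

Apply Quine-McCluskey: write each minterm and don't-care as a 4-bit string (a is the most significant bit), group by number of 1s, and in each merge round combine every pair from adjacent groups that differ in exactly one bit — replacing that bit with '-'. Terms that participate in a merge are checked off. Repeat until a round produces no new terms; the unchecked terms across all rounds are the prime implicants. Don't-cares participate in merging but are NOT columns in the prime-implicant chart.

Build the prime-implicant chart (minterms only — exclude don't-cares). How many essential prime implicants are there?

1

size-2^0 implicants → 0001(✓)  0010(✓)  0011(✓)  0100(✓)  0110(✓)  0111(✓)  1011(✓)  1100(✓)  1101(✓)
size-2^1 implicants → -011  -100  0-10(✓)  0-11(✓)  00-1  001-(✓)  01-0  011-(✓)  110-
size-2^2 implicants → 0-1-
Unchecked terms (primes): -011, -100, 0-1-, 00-1, 01-0, 110-
Minterm coverage:
  m2 ⊆ 0-1- [E]
  m3 ⊆ -011,0-1-,00-1
  m4 ⊆ -100,01-0
  m7 ⊆ 0-1- [E]
  m12 ⊆ -100,110-
E = {0-1-}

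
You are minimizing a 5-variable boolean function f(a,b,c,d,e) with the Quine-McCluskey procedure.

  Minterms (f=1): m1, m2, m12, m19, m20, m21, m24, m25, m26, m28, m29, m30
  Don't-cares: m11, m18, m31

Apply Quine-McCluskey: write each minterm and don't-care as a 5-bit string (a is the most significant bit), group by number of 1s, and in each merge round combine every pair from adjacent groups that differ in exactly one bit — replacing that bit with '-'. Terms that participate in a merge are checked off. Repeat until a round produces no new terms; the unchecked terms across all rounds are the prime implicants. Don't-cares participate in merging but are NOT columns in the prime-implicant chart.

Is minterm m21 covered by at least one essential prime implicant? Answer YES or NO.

YES

[col 0] 00001, 00010*, 01011, 01100*, 10010*, 10011*, 10100*, 10101*, 11000*, 11001*, 11010*, 11100*, 11101*, 11110*, 11111*
[col 1] -0010, -1100, 1-010, 1-100*, 1-101*, 1001-, 1010-*, 11-00*, 11-01*, 11-10*, 110-0*, 1100-*, 111-0*, 111-1*, 1110-*, 1111-*
[col 2] 1-10-, 11--0, 11-0-, 111--
Prime implicants: -0010, -1100, 00001, 01011, 1-010, 1-10-, 1001-, 11--0, 11-0-, 111--
PI chart (minterm → PIs covering it):
  1 | 00001  (sole → essential)
  2 | -0010  (sole → essential)
  12 | -1100  (sole → essential)
  19 | 1001-  (sole → essential)
  20 | 1-10-  (sole → essential)
  21 | 1-10-  (sole → essential)
  24 | 11--0,11-0-
  25 | 11-0-  (sole → essential)
  26 | 1-010,11--0
  28 | -1100,1-10-,11--0,11-0-,111--
  29 | 1-10-,11-0-,111--
  30 | 11--0,111--
Essential prime implicants: -0010, -1100, 00001, 1-10-, 1001-, 11-0-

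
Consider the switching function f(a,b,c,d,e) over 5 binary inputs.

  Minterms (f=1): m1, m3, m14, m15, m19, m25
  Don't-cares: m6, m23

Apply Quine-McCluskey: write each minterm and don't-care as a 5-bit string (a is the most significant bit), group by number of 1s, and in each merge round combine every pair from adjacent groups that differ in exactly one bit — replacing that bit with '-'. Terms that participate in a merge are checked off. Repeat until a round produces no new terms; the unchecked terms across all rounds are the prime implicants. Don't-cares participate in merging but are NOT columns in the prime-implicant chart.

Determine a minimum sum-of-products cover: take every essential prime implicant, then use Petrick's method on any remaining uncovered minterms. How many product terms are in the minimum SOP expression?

[col 0] 00001*, 00011*, 00110*, 01110*, 01111*, 10011*, 10111*, 11001
[col 1] -0011, 0-110, 000-1, 0111-, 10-11
Prime implicants: -0011, 0-110, 000-1, 0111-, 10-11, 11001
PI chart (minterm → PIs covering it):
  1 | 000-1  (sole → essential)
  3 | -0011,000-1
  14 | 0-110,0111-
  15 | 0111-  (sole → essential)
  19 | -0011,10-11
  25 | 11001  (sole → essential)
Essential prime implicants: 000-1, 0111-, 11001
Petrick residual → -0011
Minimum SOP uses 4 PIs: b'c'de + a'b'c'e + a'bcd + abc'd'e

4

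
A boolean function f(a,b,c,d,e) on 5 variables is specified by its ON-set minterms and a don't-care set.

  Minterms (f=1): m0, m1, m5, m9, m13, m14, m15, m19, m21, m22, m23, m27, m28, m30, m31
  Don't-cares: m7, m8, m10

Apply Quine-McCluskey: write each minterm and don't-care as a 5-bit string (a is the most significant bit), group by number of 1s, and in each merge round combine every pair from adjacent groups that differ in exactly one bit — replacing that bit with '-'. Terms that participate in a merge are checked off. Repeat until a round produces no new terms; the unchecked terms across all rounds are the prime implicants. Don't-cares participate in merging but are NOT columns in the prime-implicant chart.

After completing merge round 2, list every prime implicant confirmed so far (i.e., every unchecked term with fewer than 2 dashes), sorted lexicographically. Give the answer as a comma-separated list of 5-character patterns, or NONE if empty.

01-10, 010-0, 111-0

[col 0] 00000*, 00001*, 00101*, 00111*, 01000*, 01001*, 01010*, 01101*, 01110*, 01111*, 10011*, 10101*, 10110*, 10111*, 11011*, 11100*, 11110*, 11111*
[col 1] -0101*, -0111*, -1110*, -1111*, 0-000*, 0-001*, 0-101*, 0-111*, 00-01*, 0000-*, 001-1*, 01-01*, 01-10, 010-0, 0100-*, 011-1*, 0111-*, 1-011*, 1-110*, 1-111*, 10-11*, 101-1*, 1011-*, 11-11*, 111-0, 1111-*
[col 2] --111, -01-1, -111-, 0--01, 0-00-, 0-1-1, 1--11, 1-11-
Prime implicants: --111, -01-1, -111-, 0--01, 0-00-, 0-1-1, 01-10, 010-0, 1--11, 1-11-, 111-0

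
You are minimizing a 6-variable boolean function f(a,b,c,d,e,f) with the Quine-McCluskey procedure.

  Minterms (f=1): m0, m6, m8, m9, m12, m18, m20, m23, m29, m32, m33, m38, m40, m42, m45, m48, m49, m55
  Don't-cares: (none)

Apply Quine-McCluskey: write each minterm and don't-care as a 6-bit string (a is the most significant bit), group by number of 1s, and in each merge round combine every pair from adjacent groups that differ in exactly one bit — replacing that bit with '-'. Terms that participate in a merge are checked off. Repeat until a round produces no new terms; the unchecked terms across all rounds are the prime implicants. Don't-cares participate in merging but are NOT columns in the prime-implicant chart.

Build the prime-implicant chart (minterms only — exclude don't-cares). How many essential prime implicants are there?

11

size-2^0 implicants → 000000(✓)  000110(✓)  001000(✓)  001001(✓)  001100(✓)  010010  010100  010111(✓)  011101  100000(✓)  100001(✓)  100110(✓)  101000(✓)  101010(✓)  101101  110000(✓)  110001(✓)  110111(✓)
size-2^1 implicants → -00000(✓)  -00110  -01000(✓)  -10111  00-000(✓)  001-00  00100-  1-0000(✓)  1-0001(✓)  10-000(✓)  10000-(✓)  1010-0  11000-(✓)
size-2^2 implicants → -0-000  1-000-
Unchecked terms (primes): -0-000, -00110, -10111, 001-00, 00100-, 010010, 010100, 011101, 1-000-, 1010-0, 101101
Minterm coverage:
  m0 ⊆ -0-000 [E]
  m6 ⊆ -00110 [E]
  m8 ⊆ -0-000,001-00,00100-
  m9 ⊆ 00100- [E]
  m12 ⊆ 001-00 [E]
  m18 ⊆ 010010 [E]
  m20 ⊆ 010100 [E]
  m23 ⊆ -10111 [E]
  m29 ⊆ 011101 [E]
  m32 ⊆ -0-000,1-000-
  m33 ⊆ 1-000- [E]
  m38 ⊆ -00110 [E]
  m40 ⊆ -0-000,1010-0
  m42 ⊆ 1010-0 [E]
  m45 ⊆ 101101 [E]
  m48 ⊆ 1-000- [E]
  m49 ⊆ 1-000- [E]
  m55 ⊆ -10111 [E]
E = {-0-000, -00110, -10111, 001-00, 00100-, 010010, 010100, 011101, 1-000-, 1010-0, 101101}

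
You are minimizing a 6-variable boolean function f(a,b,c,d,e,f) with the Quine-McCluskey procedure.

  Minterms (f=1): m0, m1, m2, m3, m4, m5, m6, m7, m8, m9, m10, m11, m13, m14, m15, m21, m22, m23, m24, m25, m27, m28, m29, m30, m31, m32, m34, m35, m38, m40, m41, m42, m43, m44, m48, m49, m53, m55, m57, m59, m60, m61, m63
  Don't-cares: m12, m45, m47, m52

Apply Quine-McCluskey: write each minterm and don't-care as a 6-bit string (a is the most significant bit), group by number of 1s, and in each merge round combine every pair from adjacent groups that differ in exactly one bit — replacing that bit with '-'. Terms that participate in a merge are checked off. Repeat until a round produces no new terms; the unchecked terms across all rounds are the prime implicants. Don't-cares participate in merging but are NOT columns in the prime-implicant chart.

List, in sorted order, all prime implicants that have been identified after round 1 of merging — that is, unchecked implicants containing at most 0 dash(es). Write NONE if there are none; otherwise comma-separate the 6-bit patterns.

NONE

Round 0: 000000✓ 000001✓ 000010✓ 000011✓ 000100✓ 000101✓ 000110✓ 000111✓ 001000✓ 001001✓ 001010✓ 001011✓ 001100✓ 001101✓ 001110✓ 001111✓ 010101✓ 010110✓ 010111✓ 011000✓ 011001✓ 011011✓ 011100✓ 011101✓ 011110✓ 011111✓ 100000✓ 100010✓ 100011✓ 100110✓ 101000✓ 101001✓ 101010✓ 101011✓ 101100✓ 101101✓ 101111✓ 110000✓ 110001✓ 110100✓ 110101✓ 110111✓ 111001✓ 111011✓ 111100✓ 111101✓ 111111✓
Round 1: -00000✓ -00010✓ -00011✓ -00110✓ -01000✓ -01001✓ -01010✓ -01011✓ -01100✓ -01101✓ -01111✓ -10101✓ -10111✓ -11001✓ -11011✓ -11100✓ -11101✓ -11111✓ 0-0101✓ 0-0110✓ 0-0111✓ 0-1000✓ 0-1001✓ 0-1011✓ 0-1100✓ 0-1101✓ 0-1110✓ 0-1111✓ 00-000✓ 00-001✓ 00-010✓ 00-011✓ 00-100✓ 00-101✓ 00-110✓ 00-111✓ 000-00✓ 000-01✓ 000-10✓ 000-11✓ 0000-0✓ 0000-1✓ 00000-✓ 00001-✓ 0001-0✓ 0001-1✓ 00010-✓ 00011-✓ 001-00✓ 001-01✓ 001-10✓ 001-11✓ 0010-0✓ 0010-1✓ 00100-✓ 00101-✓ 0011-0✓ 0011-1✓ 00110-✓ 00111-✓ 01-101✓ 01-110✓ 01-111✓ 0101-1✓ 01011-✓ 011-00✓ 011-01✓ 011-11✓ 0110-1✓ 01100-✓ 0111-0✓ 0111-1✓ 01110-✓ 01111-✓ 1-0000 1-1001✓ 1-1011✓ 1-1100✓ 1-1101✓ 1-1111✓ 10-000✓ 10-010✓ 10-011✓ 100-10✓ 1000-0✓ 10001-✓ 101-00✓ 101-01✓ 101-11✓ 1010-0✓ 1010-1✓ 10100-✓ 10101-✓ 1011-1✓ 10110-✓ 11-001✓ 11-100✓ 11-101✓ 11-111✓ 110-00✓ 110-01✓ 11000-✓ 1101-1✓ 11010-✓ 111-01✓ 111-11✓ 1110-1✓ 1111-1✓ 11110-✓
Round 2: --1001✓ --1011✓ --1100✓ --1101✓ --1111✓ -0-000✓ -0-010✓ -0-011✓ -00-10 -000-0✓ -0001-✓ -01-00✓ -01-01✓ -01-11✓ -010-0✓ -010-1✓ -0100-✓ -0101-✓ -011-1✓ -0110-✓ -1-101✓ -1-111✓ -101-1✓ -11-01✓ -11-11✓ -110-1✓ -111-1✓ -1110-✓ 0--101✓ 0--110✓ 0--111✓ 0-01-1✓ 0-011-✓ 0-1-00✓ 0-1-01✓ 0-1-11✓ 0-10-1✓ 0-100-✓ 0-11-0✓ 0-11-1✓ 0-110-✓ 0-111-✓ 00--00✓ 00--01✓ 00--10✓ 00--11✓ 00-0-0✓ 00-0-1✓ 00-00-✓ 00-01-✓ 00-1-0✓ 00-1-1✓ 00-10-✓ 00-11-✓ 000--0✓ 000--1✓ 000-0-✓ 000-1-✓ 0000--✓ 0001--✓ 001--0✓ 001--1✓ 001-0-✓ 001-1-✓ 0010--✓ 0011--✓ 01-1-1✓ 01-11-✓ 011--1✓ 011-0-✓ 0111--✓ 1-1-01✓ 1-1-11✓ 1-10-1✓ 1-11-1✓ 1-110-✓ 10-0-0✓ 10-01-✓ 101--1✓ 101-0-✓ 1010--✓ 11--01 11-1-1✓ 11-10- 110-0- 111--1✓
Round 3: --1-01✓ --1-11✓ --10-1✓ --11-1✓ --110- -0-0-0 -0-01- -01--1✓ -01-0- -010-- -1-1-1 -11--1✓ 0--1-1 0--11- 0-1--1✓ 0-1-0- 0-11-- 00---0✓ 00---1✓ 00--0-✓ 00--1-✓ 00-0--✓ 00-1--✓ 000---✓ 001---✓ 1-1--1✓
Round 4: --1--1 00----
PIs = {--1--1, --110-, -0-0-0, -0-01-, -00-10, -01-0-, -010--, -1-1-1, 0--1-1, 0--11-, 0-1-0-, 0-11--, 00----, 1-0000, 11--01, 11-10-, 110-0-}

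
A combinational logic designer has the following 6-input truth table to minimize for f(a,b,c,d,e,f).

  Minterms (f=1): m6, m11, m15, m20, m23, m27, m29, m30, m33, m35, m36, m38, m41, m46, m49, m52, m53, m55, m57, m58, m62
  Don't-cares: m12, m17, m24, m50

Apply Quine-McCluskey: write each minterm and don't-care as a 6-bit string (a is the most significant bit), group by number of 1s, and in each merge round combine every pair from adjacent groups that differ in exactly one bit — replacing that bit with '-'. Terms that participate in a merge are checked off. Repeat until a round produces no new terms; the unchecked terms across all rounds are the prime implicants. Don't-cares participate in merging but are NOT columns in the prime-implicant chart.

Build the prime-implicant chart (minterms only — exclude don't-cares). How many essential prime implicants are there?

9

[col 0] 000110*, 001011*, 001100, 001111*, 010001*, 010100*, 010111*, 011000, 011011*, 011101, 011110*, 100001*, 100011*, 100100*, 100110*, 101001*, 101110*, 110001*, 110010*, 110100*, 110101*, 110111*, 111001*, 111010*, 111110*
[col 1] -00110, -10001, -10100, -10111, -11110, 0-1011, 001-11, 1-0001*, 1-0100, 1-1001*, 1-1110, 10-001*, 10-110, 1000-1, 1001-0, 11-001*, 11-010, 110-01, 1101-1, 11010-, 111-10
[col 2] 1--001
Prime implicants: -00110, -10001, -10100, -10111, -11110, 0-1011, 001-11, 001100, 011000, 011101, 1--001, 1-0100, 1-1110, 10-110, 1000-1, 1001-0, 11-010, 110-01, 1101-1, 11010-, 111-10
PI chart (minterm → PIs covering it):
  6 | -00110  (sole → essential)
  11 | 0-1011,001-11
  15 | 001-11  (sole → essential)
  20 | -10100  (sole → essential)
  23 | -10111  (sole → essential)
  27 | 0-1011  (sole → essential)
  29 | 011101  (sole → essential)
  30 | -11110  (sole → essential)
  33 | 1--001,1000-1
  35 | 1000-1  (sole → essential)
  36 | 1-0100,1001-0
  38 | -00110,10-110,1001-0
  41 | 1--001  (sole → essential)
  46 | 1-1110,10-110
  49 | -10001,1--001,110-01
  52 | -10100,1-0100,11010-
  53 | 110-01,1101-1,11010-
  55 | -10111,1101-1
  57 | 1--001  (sole → essential)
  58 | 11-010,111-10
  62 | -11110,1-1110,111-10
Essential prime implicants: -00110, -10100, -10111, -11110, 0-1011, 001-11, 011101, 1--001, 1000-1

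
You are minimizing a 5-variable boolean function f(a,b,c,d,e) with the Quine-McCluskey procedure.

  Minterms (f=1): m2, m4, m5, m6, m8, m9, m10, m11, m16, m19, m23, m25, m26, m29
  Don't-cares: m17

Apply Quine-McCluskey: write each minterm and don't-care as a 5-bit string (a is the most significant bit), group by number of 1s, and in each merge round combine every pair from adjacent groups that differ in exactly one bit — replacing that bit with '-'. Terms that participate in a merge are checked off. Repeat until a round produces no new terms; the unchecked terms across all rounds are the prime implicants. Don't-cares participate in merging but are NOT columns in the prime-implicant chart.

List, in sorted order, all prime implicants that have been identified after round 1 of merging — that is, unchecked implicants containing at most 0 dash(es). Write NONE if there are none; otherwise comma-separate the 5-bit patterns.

Round 0: 00010✓ 00100✓ 00101✓ 00110✓ 01000✓ 01001✓ 01010✓ 01011✓ 10000✓ 10001✓ 10011✓ 10111✓ 11001✓ 11010✓ 11101✓
Round 1: -1001 -1010 0-010 00-10 001-0 0010- 010-0✓ 010-1✓ 0100-✓ 0101-✓ 1-001 10-11 100-1 1000- 11-01
Round 2: 010--
PIs = {-1001, -1010, 0-010, 00-10, 001-0, 0010-, 010--, 1-001, 10-11, 100-1, 1000-, 11-01}

NONE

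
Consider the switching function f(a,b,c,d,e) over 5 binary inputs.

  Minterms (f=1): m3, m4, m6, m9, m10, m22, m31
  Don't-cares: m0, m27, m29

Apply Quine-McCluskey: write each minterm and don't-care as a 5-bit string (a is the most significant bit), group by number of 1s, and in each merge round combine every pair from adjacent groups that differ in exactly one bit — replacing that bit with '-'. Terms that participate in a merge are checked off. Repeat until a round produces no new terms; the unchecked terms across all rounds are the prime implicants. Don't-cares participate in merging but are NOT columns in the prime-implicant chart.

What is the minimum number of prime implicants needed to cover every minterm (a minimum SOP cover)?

6

size-2^0 implicants → 00000(✓)  00011  00100(✓)  00110(✓)  01001  01010  10110(✓)  11011(✓)  11101(✓)  11111(✓)
size-2^1 implicants → -0110  00-00  001-0  11-11  111-1
Unchecked terms (primes): -0110, 00-00, 00011, 001-0, 01001, 01010, 11-11, 111-1
Minterm coverage:
  m3 ⊆ 00011 [E]
  m4 ⊆ 00-00,001-0
  m6 ⊆ -0110,001-0
  m9 ⊆ 01001 [E]
  m10 ⊆ 01010 [E]
  m22 ⊆ -0110 [E]
  m31 ⊆ 11-11,111-1
E = {-0110, 00011, 01001, 01010}
Petrick residual → 00-00, 11-11
Cover = b'cde' + a'b'd'e' + a'b'c'de + a'bc'd'e + a'bc'de' + abde  |cover|=6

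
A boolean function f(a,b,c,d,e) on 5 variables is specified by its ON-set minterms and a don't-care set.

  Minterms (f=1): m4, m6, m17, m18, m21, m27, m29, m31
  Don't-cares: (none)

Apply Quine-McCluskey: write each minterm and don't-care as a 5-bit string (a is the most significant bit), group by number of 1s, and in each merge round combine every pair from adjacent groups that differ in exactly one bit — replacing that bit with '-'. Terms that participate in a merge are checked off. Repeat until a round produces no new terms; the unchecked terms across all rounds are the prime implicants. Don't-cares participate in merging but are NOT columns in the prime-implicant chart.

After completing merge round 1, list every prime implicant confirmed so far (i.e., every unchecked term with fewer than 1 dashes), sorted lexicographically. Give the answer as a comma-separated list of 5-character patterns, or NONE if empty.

Round 0: 00100✓ 00110✓ 10001✓ 10010 10101✓ 11011✓ 11101✓ 11111✓
Round 1: 001-0 1-101 10-01 11-11 111-1
PIs = {001-0, 1-101, 10-01, 10010, 11-11, 111-1}

10010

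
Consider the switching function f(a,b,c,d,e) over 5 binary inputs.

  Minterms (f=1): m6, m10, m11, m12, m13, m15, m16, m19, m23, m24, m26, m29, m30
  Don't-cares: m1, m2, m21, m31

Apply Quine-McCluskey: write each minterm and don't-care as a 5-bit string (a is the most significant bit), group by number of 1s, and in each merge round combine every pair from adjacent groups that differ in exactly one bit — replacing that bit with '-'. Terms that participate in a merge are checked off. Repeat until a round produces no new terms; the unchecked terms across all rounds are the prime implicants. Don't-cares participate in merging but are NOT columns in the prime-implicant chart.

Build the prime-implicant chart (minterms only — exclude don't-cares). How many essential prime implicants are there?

4

Round 0: 00001 00010✓ 00110✓ 01010✓ 01011✓ 01100✓ 01101✓ 01111✓ 10000✓ 10011✓ 10101✓ 10111✓ 11000✓ 11010✓ 11101✓ 11110✓ 11111✓
Round 1: -1010 -1101✓ -1111✓ 0-010 00-10 01-11 0101- 011-1✓ 0110- 1-000 1-101✓ 1-111✓ 10-11 101-1✓ 11-10 110-0 111-1✓ 1111-
Round 2: -11-1 1-1-1
PIs = {-1010, -11-1, 0-010, 00-10, 00001, 01-11, 0101-, 0110-, 1-000, 1-1-1, 10-11, 11-10, 110-0, 1111-}
Coverage chart:
  m6: 00-10 ←essential
  m10: -1010,0-010,0101-
  m11: 01-11,0101-
  m12: 0110- ←essential
  m13: -11-1,0110-
  m15: -11-1,01-11
  m16: 1-000 ←essential
  m19: 10-11 ←essential
  m23: 1-1-1,10-11
  m24: 1-000,110-0
  m26: -1010,11-10,110-0
  m29: -11-1,1-1-1
  m30: 11-10,1111-
Essential: 00-10, 0110-, 1-000, 10-11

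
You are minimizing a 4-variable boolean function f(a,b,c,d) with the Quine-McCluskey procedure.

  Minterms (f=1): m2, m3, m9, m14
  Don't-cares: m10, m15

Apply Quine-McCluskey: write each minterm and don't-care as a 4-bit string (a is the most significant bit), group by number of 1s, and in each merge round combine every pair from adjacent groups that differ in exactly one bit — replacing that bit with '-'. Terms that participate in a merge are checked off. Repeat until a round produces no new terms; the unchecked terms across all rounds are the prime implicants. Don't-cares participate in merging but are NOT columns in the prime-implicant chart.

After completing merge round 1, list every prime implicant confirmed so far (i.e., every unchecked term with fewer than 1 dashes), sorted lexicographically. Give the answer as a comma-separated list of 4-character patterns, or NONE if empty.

size-2^0 implicants → 0010(✓)  0011(✓)  1001  1010(✓)  1110(✓)  1111(✓)
size-2^1 implicants → -010  001-  1-10  111-
Unchecked terms (primes): -010, 001-, 1-10, 1001, 111-

1001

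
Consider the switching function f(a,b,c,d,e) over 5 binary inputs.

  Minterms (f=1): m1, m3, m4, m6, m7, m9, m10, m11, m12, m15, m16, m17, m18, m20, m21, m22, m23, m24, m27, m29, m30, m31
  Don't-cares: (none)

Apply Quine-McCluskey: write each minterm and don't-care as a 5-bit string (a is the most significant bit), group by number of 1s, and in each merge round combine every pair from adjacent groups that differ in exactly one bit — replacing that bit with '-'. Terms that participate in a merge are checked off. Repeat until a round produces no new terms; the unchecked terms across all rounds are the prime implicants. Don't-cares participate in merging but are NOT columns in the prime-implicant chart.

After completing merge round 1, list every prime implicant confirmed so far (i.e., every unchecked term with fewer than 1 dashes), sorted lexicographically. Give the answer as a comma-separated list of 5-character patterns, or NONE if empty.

NONE

[col 0] 00001*, 00011*, 00100*, 00110*, 00111*, 01001*, 01010*, 01011*, 01100*, 01111*, 10000*, 10001*, 10010*, 10100*, 10101*, 10110*, 10111*, 11000*, 11011*, 11101*, 11110*, 11111*
[col 1] -0001, -0100*, -0110*, -0111*, -1011*, -1111*, 0-001*, 0-011*, 0-100, 0-111*, 00-11*, 000-1*, 001-0*, 0011-*, 01-11*, 010-1*, 0101-, 1-000, 1-101*, 1-110*, 1-111*, 10-00*, 10-01*, 10-10*, 100-0*, 1000-*, 101-0*, 101-1*, 1010-*, 1011-*, 11-11*, 111-1*, 1111-*
[col 2] --111, -01-0, -011-, -1-11, 0--11, 0-0-1, 1-1-1, 1-11-, 10--0, 10-0-, 101--
Prime implicants: --111, -0001, -01-0, -011-, -1-11, 0--11, 0-0-1, 0-100, 0101-, 1-000, 1-1-1, 1-11-, 10--0, 10-0-, 101--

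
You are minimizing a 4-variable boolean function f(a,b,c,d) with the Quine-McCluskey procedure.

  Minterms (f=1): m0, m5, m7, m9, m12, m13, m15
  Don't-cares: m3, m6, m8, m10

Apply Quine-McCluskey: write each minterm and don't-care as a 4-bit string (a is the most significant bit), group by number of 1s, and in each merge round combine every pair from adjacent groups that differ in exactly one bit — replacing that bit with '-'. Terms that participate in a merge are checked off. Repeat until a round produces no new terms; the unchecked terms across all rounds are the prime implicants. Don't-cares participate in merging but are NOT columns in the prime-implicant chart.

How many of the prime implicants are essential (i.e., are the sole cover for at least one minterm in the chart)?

3

Round 0: 0000✓ 0011✓ 0101✓ 0110✓ 0111✓ 1000✓ 1001✓ 1010✓ 1100✓ 1101✓ 1111✓
Round 1: -000 -101✓ -111✓ 0-11 01-1✓ 011- 1-00✓ 1-01✓ 10-0 100-✓ 11-1✓ 110-✓
Round 2: -1-1 1-0-
PIs = {-000, -1-1, 0-11, 011-, 1-0-, 10-0}
Coverage chart:
  m0: -000 ←essential
  m5: -1-1 ←essential
  m7: -1-1,0-11,011-
  m9: 1-0- ←essential
  m12: 1-0- ←essential
  m13: -1-1,1-0-
  m15: -1-1 ←essential
Essential: -000, -1-1, 1-0-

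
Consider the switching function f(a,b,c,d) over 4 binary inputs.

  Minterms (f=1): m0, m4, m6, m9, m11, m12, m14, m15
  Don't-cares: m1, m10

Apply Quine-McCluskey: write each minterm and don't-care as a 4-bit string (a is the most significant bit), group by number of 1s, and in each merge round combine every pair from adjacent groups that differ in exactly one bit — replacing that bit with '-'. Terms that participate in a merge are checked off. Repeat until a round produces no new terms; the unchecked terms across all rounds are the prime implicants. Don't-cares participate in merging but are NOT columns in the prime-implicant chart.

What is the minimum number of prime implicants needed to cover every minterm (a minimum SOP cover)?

4

Round 0: 0000✓ 0001✓ 0100✓ 0110✓ 1001✓ 1010✓ 1011✓ 1100✓ 1110✓ 1111✓
Round 1: -001 -100✓ -110✓ 0-00 000- 01-0✓ 1-10✓ 1-11✓ 10-1 101-✓ 11-0✓ 111-✓
Round 2: -1-0 1-1-
PIs = {-001, -1-0, 0-00, 000-, 1-1-, 10-1}
Coverage chart:
  m0: 0-00,000-
  m4: -1-0,0-00
  m6: -1-0 ←essential
  m9: -001,10-1
  m11: 1-1-,10-1
  m12: -1-0 ←essential
  m14: -1-0,1-1-
  m15: 1-1- ←essential
Essential: -1-0, 1-1-
Petrick residual → -001, 0-00
Min cover (4 terms): b'c'd + bd' + a'c'd' + ac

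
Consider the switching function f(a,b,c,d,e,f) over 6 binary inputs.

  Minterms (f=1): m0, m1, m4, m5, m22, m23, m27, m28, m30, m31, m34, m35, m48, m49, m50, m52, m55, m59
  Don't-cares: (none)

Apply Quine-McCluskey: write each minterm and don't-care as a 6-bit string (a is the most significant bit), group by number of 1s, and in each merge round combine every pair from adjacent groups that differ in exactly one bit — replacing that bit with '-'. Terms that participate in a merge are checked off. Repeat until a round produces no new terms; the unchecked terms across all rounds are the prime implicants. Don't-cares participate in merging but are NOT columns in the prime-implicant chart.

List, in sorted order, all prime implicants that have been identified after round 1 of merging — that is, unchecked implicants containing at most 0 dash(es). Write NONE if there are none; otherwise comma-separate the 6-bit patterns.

NONE

Round 0: 000000✓ 000001✓ 000100✓ 000101✓ 010110✓ 010111✓ 011011✓ 011100✓ 011110✓ 011111✓ 100010✓ 100011✓ 110000✓ 110001✓ 110010✓ 110100✓ 110111✓ 111011✓
Round 1: -10111 -11011 000-00✓ 000-01✓ 00000-✓ 00010-✓ 01-110✓ 01-111✓ 01011-✓ 011-11 0111-0 01111-✓ 1-0010 10001- 110-00 1100-0 11000-
Round 2: 000-0- 01-11-
PIs = {-10111, -11011, 000-0-, 01-11-, 011-11, 0111-0, 1-0010, 10001-, 110-00, 1100-0, 11000-}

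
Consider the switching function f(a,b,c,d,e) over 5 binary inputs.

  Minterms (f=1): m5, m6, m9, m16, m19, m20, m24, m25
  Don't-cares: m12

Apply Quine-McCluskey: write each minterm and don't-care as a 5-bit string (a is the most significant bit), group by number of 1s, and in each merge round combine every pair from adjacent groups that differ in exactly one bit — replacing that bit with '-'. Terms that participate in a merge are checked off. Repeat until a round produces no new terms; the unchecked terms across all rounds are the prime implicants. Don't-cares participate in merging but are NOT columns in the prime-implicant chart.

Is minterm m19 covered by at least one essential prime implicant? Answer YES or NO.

[col 0] 00101, 00110, 01001*, 01100, 10000*, 10011, 10100*, 11000*, 11001*
[col 1] -1001, 1-000, 10-00, 1100-
Prime implicants: -1001, 00101, 00110, 01100, 1-000, 10-00, 10011, 1100-
PI chart (minterm → PIs covering it):
  5 | 00101  (sole → essential)
  6 | 00110  (sole → essential)
  9 | -1001  (sole → essential)
  16 | 1-000,10-00
  19 | 10011  (sole → essential)
  20 | 10-00  (sole → essential)
  24 | 1-000,1100-
  25 | -1001,1100-
Essential prime implicants: -1001, 00101, 00110, 10-00, 10011

YES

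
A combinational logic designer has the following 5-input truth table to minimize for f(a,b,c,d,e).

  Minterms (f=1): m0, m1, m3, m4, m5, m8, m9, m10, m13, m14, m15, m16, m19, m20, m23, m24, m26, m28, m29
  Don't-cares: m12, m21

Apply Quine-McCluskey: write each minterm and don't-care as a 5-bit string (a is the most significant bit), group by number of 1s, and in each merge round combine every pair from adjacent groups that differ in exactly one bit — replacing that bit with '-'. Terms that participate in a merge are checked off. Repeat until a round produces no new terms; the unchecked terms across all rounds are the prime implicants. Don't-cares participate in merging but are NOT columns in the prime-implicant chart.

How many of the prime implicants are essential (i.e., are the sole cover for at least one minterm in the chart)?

5

size-2^0 implicants → 00000(✓)  00001(✓)  00011(✓)  00100(✓)  00101(✓)  01000(✓)  01001(✓)  01010(✓)  01100(✓)  01101(✓)  01110(✓)  01111(✓)  10000(✓)  10011(✓)  10100(✓)  10101(✓)  10111(✓)  11000(✓)  11010(✓)  11100(✓)  11101(✓)
size-2^1 implicants → -0000(✓)  -0011  -0100(✓)  -0101(✓)  -1000(✓)  -1010(✓)  -1100(✓)  -1101(✓)  0-000(✓)  0-001(✓)  0-100(✓)  0-101(✓)  00-00(✓)  00-01(✓)  000-1  0000-(✓)  0010-(✓)  01-00(✓)  01-01(✓)  01-10(✓)  010-0(✓)  0100-(✓)  011-0(✓)  011-1(✓)  0110-(✓)  0111-(✓)  1-000(✓)  1-100(✓)  1-101(✓)  10-00(✓)  10-11  101-1  1010-(✓)  11-00(✓)  110-0(✓)  1110-(✓)
size-2^2 implicants → --000(✓)  --100(✓)  --101(✓)  -0-00(✓)  -010-(✓)  -1-00(✓)  -10-0  -110-(✓)  0--00(✓)  0--01(✓)  0-00-(✓)  0-10-(✓)  00-0-(✓)  01--0  01-0-(✓)  011--  1--00(✓)  1-10-(✓)
size-2^3 implicants → ---00  --10-  0--0-
Unchecked terms (primes): ---00, --10-, -0011, -10-0, 0--0-, 000-1, 01--0, 011--, 10-11, 101-1
Minterm coverage:
  m0 ⊆ ---00,0--0-
  m1 ⊆ 0--0-,000-1
  m3 ⊆ -0011,000-1
  m4 ⊆ ---00,--10-,0--0-
  m5 ⊆ --10-,0--0-
  m8 ⊆ ---00,-10-0,0--0-,01--0
  m9 ⊆ 0--0- [E]
  m10 ⊆ -10-0,01--0
  m13 ⊆ --10-,0--0-,011--
  m14 ⊆ 01--0,011--
  m15 ⊆ 011-- [E]
  m16 ⊆ ---00 [E]
  m19 ⊆ -0011,10-11
  m20 ⊆ ---00,--10-
  m23 ⊆ 10-11,101-1
  m24 ⊆ ---00,-10-0
  m26 ⊆ -10-0 [E]
  m28 ⊆ ---00,--10-
  m29 ⊆ --10- [E]
E = {---00, --10-, -10-0, 0--0-, 011--}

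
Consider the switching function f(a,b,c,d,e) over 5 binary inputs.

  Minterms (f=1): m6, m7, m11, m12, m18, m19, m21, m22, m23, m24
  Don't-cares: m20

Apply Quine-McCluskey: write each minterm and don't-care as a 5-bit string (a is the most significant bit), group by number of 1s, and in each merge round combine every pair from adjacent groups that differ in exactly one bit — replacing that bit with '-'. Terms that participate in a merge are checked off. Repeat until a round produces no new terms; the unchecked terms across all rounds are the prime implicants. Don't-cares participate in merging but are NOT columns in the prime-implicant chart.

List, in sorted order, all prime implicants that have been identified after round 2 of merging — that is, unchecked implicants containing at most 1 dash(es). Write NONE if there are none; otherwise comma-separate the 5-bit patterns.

01011, 01100, 11000

Round 0: 00110✓ 00111✓ 01011 01100 10010✓ 10011✓ 10100✓ 10101✓ 10110✓ 10111✓ 11000
Round 1: -0110✓ -0111✓ 0011-✓ 10-10✓ 10-11✓ 1001-✓ 101-0✓ 101-1✓ 1010-✓ 1011-✓
Round 2: -011- 10-1- 101--
PIs = {-011-, 01011, 01100, 10-1-, 101--, 11000}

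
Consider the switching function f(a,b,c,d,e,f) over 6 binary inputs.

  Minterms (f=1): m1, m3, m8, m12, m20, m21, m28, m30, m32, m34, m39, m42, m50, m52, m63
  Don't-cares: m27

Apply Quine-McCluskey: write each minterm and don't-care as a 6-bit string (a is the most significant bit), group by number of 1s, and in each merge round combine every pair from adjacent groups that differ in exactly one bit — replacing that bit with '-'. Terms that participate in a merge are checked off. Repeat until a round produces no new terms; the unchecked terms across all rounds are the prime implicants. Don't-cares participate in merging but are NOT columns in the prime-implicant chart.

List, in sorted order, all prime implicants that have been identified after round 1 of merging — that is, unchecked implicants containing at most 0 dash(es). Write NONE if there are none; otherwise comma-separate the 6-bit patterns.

[col 0] 000001*, 000011*, 001000*, 001100*, 010100*, 010101*, 011011, 011100*, 011110*, 100000*, 100010*, 100111, 101010*, 110010*, 110100*, 111111
[col 1] -10100, 0-1100, 0000-1, 001-00, 01-100, 01010-, 0111-0, 1-0010, 10-010, 1000-0
Prime implicants: -10100, 0-1100, 0000-1, 001-00, 01-100, 01010-, 011011, 0111-0, 1-0010, 10-010, 1000-0, 100111, 111111

011011, 100111, 111111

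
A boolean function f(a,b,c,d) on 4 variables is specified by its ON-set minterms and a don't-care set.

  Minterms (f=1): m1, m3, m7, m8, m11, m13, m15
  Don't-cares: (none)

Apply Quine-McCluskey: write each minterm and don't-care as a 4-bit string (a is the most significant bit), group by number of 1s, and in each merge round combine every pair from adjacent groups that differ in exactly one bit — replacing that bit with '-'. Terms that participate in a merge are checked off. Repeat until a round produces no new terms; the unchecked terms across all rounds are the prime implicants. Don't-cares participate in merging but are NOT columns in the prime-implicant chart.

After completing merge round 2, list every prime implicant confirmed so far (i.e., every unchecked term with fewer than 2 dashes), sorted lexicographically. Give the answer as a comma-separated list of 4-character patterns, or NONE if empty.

00-1, 1000, 11-1

[col 0] 0001*, 0011*, 0111*, 1000, 1011*, 1101*, 1111*
[col 1] -011*, -111*, 0-11*, 00-1, 1-11*, 11-1
[col 2] --11
Prime implicants: --11, 00-1, 1000, 11-1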